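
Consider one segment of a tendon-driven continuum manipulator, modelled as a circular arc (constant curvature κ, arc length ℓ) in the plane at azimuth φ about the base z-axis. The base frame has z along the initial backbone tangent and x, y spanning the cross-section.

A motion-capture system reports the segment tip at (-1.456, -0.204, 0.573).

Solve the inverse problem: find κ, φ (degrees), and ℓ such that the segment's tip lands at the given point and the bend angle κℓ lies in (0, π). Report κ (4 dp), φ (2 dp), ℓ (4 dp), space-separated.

ρ = √(x²+y²) = √(-1.456² + -0.204²) = 1.47022
φ = atan2(y, x) mod 360° = atan2(-0.204, -1.456) = 187.9758°
|p|² = ρ² + z² = 1.47022² + 0.573² = 2.48988
κ = 2ρ / |p|² = 2×1.47022 / 2.48988 = 1.18096
θ = 2·atan2(ρ, z) = 2·atan2(1.47022, 0.573) = 2.39834 rad
ℓ = θ/κ = 2.39834/1.18096 = 2.03084

1.1810 187.98 2.0308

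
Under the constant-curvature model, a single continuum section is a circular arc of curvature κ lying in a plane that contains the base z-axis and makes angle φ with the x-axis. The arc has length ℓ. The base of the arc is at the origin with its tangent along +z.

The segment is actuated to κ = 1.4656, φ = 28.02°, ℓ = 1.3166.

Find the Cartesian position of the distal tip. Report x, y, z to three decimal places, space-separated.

0.814 0.433 0.639

θ = κ·ℓ = 1.4656 × 1.3166 = 1.92961 rad
ρ = (1 − cos θ)/κ = (1 − -0.35116)/1.4656 = 0.92192
z = sin θ / κ = 0.93631/1.4656 = 0.63886
x = ρ cos φ = 0.92192 × cos(28.02°) = 0.81385
y = ρ sin φ = 0.92192 × sin(28.02°) = 0.43310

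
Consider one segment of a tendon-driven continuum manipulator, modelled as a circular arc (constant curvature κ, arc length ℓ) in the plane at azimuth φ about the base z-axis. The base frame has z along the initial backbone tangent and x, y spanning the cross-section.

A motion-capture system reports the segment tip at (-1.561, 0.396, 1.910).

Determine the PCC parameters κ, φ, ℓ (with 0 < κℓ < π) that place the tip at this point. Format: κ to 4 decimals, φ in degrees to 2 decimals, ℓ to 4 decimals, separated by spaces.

ρ = √(x²+y²) = √(-1.561² + 0.396²) = 1.61045
φ = atan2(y, x) mod 360° = atan2(0.396, -1.561) = 165.7653°
|p|² = ρ² + z² = 1.61045² + 1.910² = 6.24164
κ = 2ρ / |p|² = 2×1.61045 / 6.24164 = 0.51603
θ = 2·atan2(ρ, z) = 2·atan2(1.61045, 1.910) = 1.40103 rad
ℓ = θ/κ = 1.40103/0.51603 = 2.71499

0.5160 165.77 2.7150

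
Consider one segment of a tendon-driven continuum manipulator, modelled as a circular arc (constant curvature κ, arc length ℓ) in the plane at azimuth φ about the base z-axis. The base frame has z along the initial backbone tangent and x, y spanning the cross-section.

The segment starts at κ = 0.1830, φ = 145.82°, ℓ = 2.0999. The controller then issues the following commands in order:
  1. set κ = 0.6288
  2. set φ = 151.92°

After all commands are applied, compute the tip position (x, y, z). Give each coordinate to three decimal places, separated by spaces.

initial: κ=0.1830, φ=145.82°, ℓ=2.0999
cmd 1: set κ=0.6288 → (κ,φ,ℓ)=(0.6288,145.82°,2.0999) → tip=(-0.9897,0.6721,1.5407)
cmd 2: set φ=151.92° → (κ,φ,ℓ)=(0.6288,151.92°,2.0999) → tip=(-1.0555,0.5631,1.5407)

-1.055 0.563 1.541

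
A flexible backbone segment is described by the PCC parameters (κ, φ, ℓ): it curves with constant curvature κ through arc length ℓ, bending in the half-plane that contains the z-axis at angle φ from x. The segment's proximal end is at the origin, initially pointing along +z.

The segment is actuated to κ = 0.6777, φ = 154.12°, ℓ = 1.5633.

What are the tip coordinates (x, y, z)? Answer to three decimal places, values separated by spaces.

-0.678 0.329 1.287

θ = κ·ℓ = 0.6777 × 1.5633 = 1.05945 rad
ρ = (1 − cos θ)/κ = (1 − 0.48935)/0.6777 = 0.75350
z = sin θ / κ = 0.87209/0.6777 = 1.28683
x = ρ cos φ = 0.75350 × cos(154.12°) = -0.67793
y = ρ sin φ = 0.75350 × sin(154.12°) = 0.32889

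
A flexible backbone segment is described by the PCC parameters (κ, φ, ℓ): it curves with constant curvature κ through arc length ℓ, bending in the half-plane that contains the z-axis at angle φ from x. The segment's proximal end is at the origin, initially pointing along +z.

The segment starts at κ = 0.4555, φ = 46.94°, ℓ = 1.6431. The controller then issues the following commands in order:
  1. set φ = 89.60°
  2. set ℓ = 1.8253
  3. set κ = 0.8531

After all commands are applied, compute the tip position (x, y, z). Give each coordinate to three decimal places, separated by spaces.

0.008 1.156 1.172

initial: κ=0.4555, φ=46.94°, ℓ=1.6431
cmd 1: set φ=89.60° → (κ,φ,ℓ)=(0.4555,89.60°,1.6431) → tip=(0.0041,0.5867,1.4939)
cmd 2: set ℓ=1.8253 → (κ,φ,ℓ)=(0.4555,89.60°,1.8253) → tip=(0.0050,0.7161,1.6222)
cmd 3: set κ=0.8531 → (κ,φ,ℓ)=(0.8531,89.60°,1.8253) → tip=(0.0081,1.1562,1.1721)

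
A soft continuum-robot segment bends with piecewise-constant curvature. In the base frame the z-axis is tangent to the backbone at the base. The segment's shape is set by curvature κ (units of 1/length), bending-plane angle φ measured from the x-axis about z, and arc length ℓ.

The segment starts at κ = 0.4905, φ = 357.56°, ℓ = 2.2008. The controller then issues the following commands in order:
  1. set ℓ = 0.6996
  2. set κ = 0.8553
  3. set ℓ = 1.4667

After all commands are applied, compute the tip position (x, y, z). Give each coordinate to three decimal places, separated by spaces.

initial: κ=0.4905, φ=357.56°, ℓ=2.2008
cmd 1: set ℓ=0.6996 → (κ,φ,ℓ)=(0.4905,357.56°,0.6996) → tip=(0.1188,-0.0051,0.6860)
cmd 2: set κ=0.8553 → (κ,φ,ℓ)=(0.8553,357.56°,0.6996) → tip=(0.2030,-0.0086,0.6586)
cmd 3: set ℓ=1.4667 → (κ,φ,ℓ)=(0.8553,357.56°,1.4667) → tip=(0.8047,-0.0343,1.1112)

0.805 -0.034 1.111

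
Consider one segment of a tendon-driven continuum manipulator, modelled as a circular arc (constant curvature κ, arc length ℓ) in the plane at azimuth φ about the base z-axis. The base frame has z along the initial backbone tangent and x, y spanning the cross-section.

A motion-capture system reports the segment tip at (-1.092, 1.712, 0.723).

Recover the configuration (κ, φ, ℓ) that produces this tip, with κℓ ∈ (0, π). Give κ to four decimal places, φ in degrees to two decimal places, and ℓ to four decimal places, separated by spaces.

ρ = √(x²+y²) = √(-1.092² + 1.712²) = 2.03062
φ = atan2(y, x) mod 360° = atan2(1.712, -1.092) = 122.5318°
|p|² = ρ² + z² = 2.03062² + 0.723² = 4.64614
κ = 2ρ / |p|² = 2×2.03062 / 4.64614 = 0.87411
θ = 2·atan2(ρ, z) = 2·atan2(2.03062, 0.723) = 2.45749 rad
ℓ = θ/κ = 2.45749/0.87411 = 2.81141

0.8741 122.53 2.8114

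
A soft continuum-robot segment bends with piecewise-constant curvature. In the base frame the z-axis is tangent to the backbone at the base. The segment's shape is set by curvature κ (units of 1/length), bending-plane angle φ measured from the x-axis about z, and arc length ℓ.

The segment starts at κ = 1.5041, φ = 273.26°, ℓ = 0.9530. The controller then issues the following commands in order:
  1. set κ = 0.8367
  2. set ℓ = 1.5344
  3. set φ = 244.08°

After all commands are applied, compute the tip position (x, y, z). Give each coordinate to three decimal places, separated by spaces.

initial: κ=1.5041, φ=273.26°, ℓ=0.9530
cmd 1: set κ=0.8367 → (κ,φ,ℓ)=(0.8367,273.26°,0.9530) → tip=(0.0205,-0.3597,0.8552)
cmd 2: set ℓ=1.5344 → (κ,φ,ℓ)=(0.8367,273.26°,1.5344) → tip=(0.0487,-0.8555,1.1463)
cmd 3: set φ=244.08° → (κ,φ,ℓ)=(0.8367,244.08°,1.5344) → tip=(-0.3746,-0.7707,1.1463)

-0.375 -0.771 1.146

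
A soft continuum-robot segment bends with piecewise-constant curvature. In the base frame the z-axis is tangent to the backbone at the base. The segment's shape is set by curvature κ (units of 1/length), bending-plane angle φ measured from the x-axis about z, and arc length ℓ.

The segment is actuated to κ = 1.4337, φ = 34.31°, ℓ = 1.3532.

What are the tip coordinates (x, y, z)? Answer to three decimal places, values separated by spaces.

θ = κ·ℓ = 1.4337 × 1.3532 = 1.94008 rad
ρ = (1 − cos θ)/κ = (1 − -0.36095)/1.4337 = 0.94926
z = sin θ / κ = 0.93259/1.4337 = 0.65047
x = ρ cos φ = 0.94926 × cos(34.31°) = 0.78409
y = ρ sin φ = 0.94926 × sin(34.31°) = 0.53507

0.784 0.535 0.650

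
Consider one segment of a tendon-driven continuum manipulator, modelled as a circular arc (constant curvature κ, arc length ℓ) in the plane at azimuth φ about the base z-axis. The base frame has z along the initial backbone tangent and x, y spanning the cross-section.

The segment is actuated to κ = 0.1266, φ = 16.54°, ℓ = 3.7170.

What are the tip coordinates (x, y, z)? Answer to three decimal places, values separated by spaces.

θ = κ·ℓ = 0.1266 × 3.7170 = 0.47057 rad
ρ = (1 − cos θ)/κ = (1 − 0.89131)/0.1266 = 0.85854
z = sin θ / κ = 0.45340/0.1266 = 3.58133
x = ρ cos φ = 0.85854 × cos(16.54°) = 0.82301
y = ρ sin φ = 0.85854 × sin(16.54°) = 0.24441

0.823 0.244 3.581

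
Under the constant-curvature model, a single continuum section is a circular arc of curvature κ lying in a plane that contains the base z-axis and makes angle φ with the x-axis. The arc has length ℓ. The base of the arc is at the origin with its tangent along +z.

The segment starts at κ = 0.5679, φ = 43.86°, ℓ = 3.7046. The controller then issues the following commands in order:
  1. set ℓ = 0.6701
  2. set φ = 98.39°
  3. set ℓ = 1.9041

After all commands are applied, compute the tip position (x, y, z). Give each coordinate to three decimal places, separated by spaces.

-0.136 0.923 1.554

initial: κ=0.5679, φ=43.86°, ℓ=3.7046
cmd 1: set ℓ=0.6701 → (κ,φ,ℓ)=(0.5679,43.86°,0.6701) → tip=(0.0908,0.0873,0.6540)
cmd 2: set φ=98.39° → (κ,φ,ℓ)=(0.5679,98.39°,0.6701) → tip=(-0.0184,0.1246,0.6540)
cmd 3: set ℓ=1.9041 → (κ,φ,ℓ)=(0.5679,98.39°,1.9041) → tip=(-0.1361,0.9230,1.5541)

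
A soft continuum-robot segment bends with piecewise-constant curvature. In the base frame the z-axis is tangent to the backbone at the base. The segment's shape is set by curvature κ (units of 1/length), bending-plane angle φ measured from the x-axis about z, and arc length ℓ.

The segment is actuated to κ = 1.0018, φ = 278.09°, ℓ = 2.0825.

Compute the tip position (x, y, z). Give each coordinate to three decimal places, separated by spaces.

0.210 -1.475 0.869

θ = κ·ℓ = 1.0018 × 2.0825 = 2.08625 rad
ρ = (1 − cos θ)/κ = (1 − -0.49293)/1.0018 = 1.49025
z = sin θ / κ = 0.87007/1.0018 = 0.86851
x = ρ cos φ = 1.49025 × cos(278.09°) = 0.20972
y = ρ sin φ = 1.49025 × sin(278.09°) = -1.47542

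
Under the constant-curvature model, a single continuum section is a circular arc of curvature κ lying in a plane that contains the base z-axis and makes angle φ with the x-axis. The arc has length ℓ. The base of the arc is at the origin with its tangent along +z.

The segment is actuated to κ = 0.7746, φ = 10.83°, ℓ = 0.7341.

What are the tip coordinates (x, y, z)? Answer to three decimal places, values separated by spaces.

0.200 0.038 0.695

θ = κ·ℓ = 0.7746 × 0.7341 = 0.56863 rad
ρ = (1 − cos θ)/κ = (1 − 0.84264)/0.7746 = 0.20315
z = sin θ / κ = 0.53848/0.7746 = 0.69517
x = ρ cos φ = 0.20315 × cos(10.83°) = 0.19954
y = ρ sin φ = 0.20315 × sin(10.83°) = 0.03817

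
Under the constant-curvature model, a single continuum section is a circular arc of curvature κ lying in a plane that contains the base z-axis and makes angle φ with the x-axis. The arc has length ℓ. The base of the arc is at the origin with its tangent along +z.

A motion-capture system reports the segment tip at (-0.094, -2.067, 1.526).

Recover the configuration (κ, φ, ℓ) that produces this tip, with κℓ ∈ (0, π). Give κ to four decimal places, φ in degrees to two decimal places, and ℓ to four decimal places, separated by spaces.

ρ = √(x²+y²) = √(-0.094² + -2.067²) = 2.06914
φ = atan2(y, x) mod 360° = atan2(-2.067, -0.094) = 267.3962°
|p|² = ρ² + z² = 2.06914² + 1.526² = 6.61000
κ = 2ρ / |p|² = 2×2.06914 / 6.61000 = 0.62606
θ = 2·atan2(ρ, z) = 2·atan2(2.06914, 1.526) = 1.87068 rad
ℓ = θ/κ = 1.87068/0.62606 = 2.98801

0.6261 267.40 2.9880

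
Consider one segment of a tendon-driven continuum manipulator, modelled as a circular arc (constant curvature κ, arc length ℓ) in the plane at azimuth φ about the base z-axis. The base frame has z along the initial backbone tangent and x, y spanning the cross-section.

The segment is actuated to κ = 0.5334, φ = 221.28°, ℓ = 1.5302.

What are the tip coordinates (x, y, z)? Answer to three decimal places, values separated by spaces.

-0.444 -0.390 1.366

θ = κ·ℓ = 0.5334 × 1.5302 = 0.81621 rad
ρ = (1 − cos θ)/κ = (1 − 0.68499)/0.5334 = 0.59057
z = sin θ / κ = 0.72855/0.5334 = 1.36587
x = ρ cos φ = 0.59057 × cos(221.28°) = -0.44381
y = ρ sin φ = 0.59057 × sin(221.28°) = -0.38962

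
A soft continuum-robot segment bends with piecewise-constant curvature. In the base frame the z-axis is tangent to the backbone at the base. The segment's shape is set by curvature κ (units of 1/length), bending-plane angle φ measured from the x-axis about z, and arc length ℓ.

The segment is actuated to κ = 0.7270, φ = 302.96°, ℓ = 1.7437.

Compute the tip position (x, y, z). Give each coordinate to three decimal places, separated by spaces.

0.525 -0.810 1.313

θ = κ·ℓ = 0.7270 × 1.7437 = 1.26767 rad
ρ = (1 − cos θ)/κ = (1 − 0.29851)/0.7270 = 0.96492
z = sin θ / κ = 0.95441/0.7270 = 1.31280
x = ρ cos φ = 0.96492 × cos(302.96°) = 0.52497
y = ρ sin φ = 0.96492 × sin(302.96°) = -0.80961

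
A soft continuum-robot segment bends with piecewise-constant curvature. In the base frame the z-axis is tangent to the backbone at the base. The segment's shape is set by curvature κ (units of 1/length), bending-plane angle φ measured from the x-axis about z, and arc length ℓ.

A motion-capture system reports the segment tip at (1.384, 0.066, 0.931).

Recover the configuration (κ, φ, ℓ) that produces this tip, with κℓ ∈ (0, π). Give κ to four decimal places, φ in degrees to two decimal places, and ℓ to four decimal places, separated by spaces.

0.9945 2.73 1.9692

ρ = √(x²+y²) = √(1.384² + 0.066²) = 1.38557
φ = atan2(y, x) mod 360° = atan2(0.066, 1.384) = 2.7302°
|p|² = ρ² + z² = 1.38557² + 0.931² = 2.78657
κ = 2ρ / |p|² = 2×1.38557 / 2.78657 = 0.99446
θ = 2·atan2(ρ, z) = 2·atan2(1.38557, 0.931) = 1.95833 rad
ℓ = θ/κ = 1.95833/0.99446 = 1.96923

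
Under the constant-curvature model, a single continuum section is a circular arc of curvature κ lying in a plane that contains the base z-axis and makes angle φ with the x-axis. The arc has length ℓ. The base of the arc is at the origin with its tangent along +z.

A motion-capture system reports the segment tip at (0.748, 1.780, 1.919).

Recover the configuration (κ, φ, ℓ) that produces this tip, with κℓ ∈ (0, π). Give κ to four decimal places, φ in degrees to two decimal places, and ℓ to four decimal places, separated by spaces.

ρ = √(x²+y²) = √(0.748² + 1.780²) = 1.93078
φ = atan2(y, x) mod 360° = atan2(1.780, 0.748) = 67.2067°
|p|² = ρ² + z² = 1.93078² + 1.919² = 7.41047
κ = 2ρ / |p|² = 2×1.93078 / 7.41047 = 0.52109
θ = 2·atan2(ρ, z) = 2·atan2(1.93078, 1.919) = 1.57692 rad
ℓ = θ/κ = 1.57692/0.52109 = 3.02616

0.5211 67.21 3.0262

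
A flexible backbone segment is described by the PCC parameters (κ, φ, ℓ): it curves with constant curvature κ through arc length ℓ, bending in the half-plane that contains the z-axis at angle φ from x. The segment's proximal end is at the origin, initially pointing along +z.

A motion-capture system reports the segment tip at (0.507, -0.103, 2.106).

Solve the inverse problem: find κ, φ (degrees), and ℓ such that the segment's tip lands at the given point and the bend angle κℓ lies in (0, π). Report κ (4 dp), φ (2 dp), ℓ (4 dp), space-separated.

0.2200 348.52 2.1897

ρ = √(x²+y²) = √(0.507² + -0.103²) = 0.51736
φ = atan2(y, x) mod 360° = atan2(-0.103, 0.507) = 348.5163°
|p|² = ρ² + z² = 0.51736² + 2.106² = 4.70289
κ = 2ρ / |p|² = 2×0.51736 / 4.70289 = 0.22002
θ = 2·atan2(ρ, z) = 2·atan2(0.51736, 2.106) = 0.48178 rad
ℓ = θ/κ = 0.48178/0.22002 = 2.18973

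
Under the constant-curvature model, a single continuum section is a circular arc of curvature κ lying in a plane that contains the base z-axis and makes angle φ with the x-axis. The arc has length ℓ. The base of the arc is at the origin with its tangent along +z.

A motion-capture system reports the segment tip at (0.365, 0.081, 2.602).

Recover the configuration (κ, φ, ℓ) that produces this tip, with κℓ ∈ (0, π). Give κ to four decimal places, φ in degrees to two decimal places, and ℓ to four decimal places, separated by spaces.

ρ = √(x²+y²) = √(0.365² + 0.081²) = 0.37388
φ = atan2(y, x) mod 360° = atan2(0.081, 0.365) = 12.5122°
|p|² = ρ² + z² = 0.37388² + 2.602² = 6.91019
κ = 2ρ / |p|² = 2×0.37388 / 6.91019 = 0.10821
θ = 2·atan2(ρ, z) = 2·atan2(0.37388, 2.602) = 0.28543 rad
ℓ = θ/κ = 0.28543/0.10821 = 2.63767

0.1082 12.51 2.6377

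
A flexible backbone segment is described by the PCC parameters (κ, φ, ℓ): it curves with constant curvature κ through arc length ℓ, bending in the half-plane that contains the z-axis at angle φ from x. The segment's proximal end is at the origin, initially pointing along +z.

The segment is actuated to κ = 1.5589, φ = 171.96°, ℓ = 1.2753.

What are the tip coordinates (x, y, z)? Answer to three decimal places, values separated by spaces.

θ = κ·ℓ = 1.5589 × 1.2753 = 1.98807 rad
ρ = (1 − cos θ)/κ = (1 − -0.40527)/1.5589 = 0.90145
z = sin θ / κ = 0.91420/1.5589 = 0.58644
x = ρ cos φ = 0.90145 × cos(171.96°) = -0.89259
y = ρ sin φ = 0.90145 × sin(171.96°) = 0.12608

-0.893 0.126 0.586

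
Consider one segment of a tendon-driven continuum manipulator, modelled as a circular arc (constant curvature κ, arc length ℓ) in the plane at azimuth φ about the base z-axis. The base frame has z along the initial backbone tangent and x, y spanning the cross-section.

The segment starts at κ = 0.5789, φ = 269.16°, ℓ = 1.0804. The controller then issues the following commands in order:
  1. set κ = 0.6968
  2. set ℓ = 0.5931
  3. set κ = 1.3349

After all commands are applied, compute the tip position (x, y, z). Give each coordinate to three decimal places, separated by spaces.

initial: κ=0.5789, φ=269.16°, ℓ=1.0804
cmd 1: set κ=0.6968 → (κ,φ,ℓ)=(0.6968,269.16°,1.0804) → tip=(-0.0057,-0.3878,0.9812)
cmd 2: set ℓ=0.5931 → (κ,φ,ℓ)=(0.6968,269.16°,0.5931) → tip=(-0.0018,-0.1208,0.5764)
cmd 3: set κ=1.3349 → (κ,φ,ℓ)=(1.3349,269.16°,0.5931) → tip=(-0.0033,-0.2228,0.5331)

-0.003 -0.223 0.533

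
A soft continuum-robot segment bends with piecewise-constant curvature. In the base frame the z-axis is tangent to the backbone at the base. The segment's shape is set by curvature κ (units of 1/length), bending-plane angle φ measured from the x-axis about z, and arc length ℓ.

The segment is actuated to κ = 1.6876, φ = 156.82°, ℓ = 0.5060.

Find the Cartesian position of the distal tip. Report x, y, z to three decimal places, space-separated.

θ = κ·ℓ = 1.6876 × 0.5060 = 0.85393 rad
ρ = (1 − cos θ)/κ = (1 − 0.65703)/1.6876 = 0.20323
z = sin θ / κ = 0.75387/1.6876 = 0.44671
x = ρ cos φ = 0.20323 × cos(156.82°) = -0.18682
y = ρ sin φ = 0.20323 × sin(156.82°) = 0.08000

-0.187 0.080 0.447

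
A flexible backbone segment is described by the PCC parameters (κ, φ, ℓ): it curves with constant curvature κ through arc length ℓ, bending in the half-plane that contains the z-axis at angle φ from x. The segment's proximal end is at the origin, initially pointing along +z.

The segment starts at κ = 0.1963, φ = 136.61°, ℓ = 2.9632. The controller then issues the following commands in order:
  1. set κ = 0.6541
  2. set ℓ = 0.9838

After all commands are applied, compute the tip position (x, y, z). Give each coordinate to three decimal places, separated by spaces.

-0.222 0.210 0.917

initial: κ=0.1963, φ=136.61°, ℓ=2.9632
cmd 1: set κ=0.6541 → (κ,φ,ℓ)=(0.6541,136.61°,2.9632) → tip=(-1.5101,1.4275,1.4268)
cmd 2: set ℓ=0.9838 → (κ,φ,ℓ)=(0.6541,136.61°,0.9838) → tip=(-0.2222,0.2100,0.9173)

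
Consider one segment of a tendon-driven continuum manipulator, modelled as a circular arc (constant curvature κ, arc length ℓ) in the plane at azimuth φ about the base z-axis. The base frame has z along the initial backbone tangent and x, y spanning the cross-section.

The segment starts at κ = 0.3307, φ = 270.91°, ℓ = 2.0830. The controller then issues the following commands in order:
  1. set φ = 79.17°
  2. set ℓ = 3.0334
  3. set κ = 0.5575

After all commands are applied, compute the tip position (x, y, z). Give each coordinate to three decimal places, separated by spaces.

0.377 1.973 1.781

initial: κ=0.3307, φ=270.91°, ℓ=2.0830
cmd 1: set φ=79.17° → (κ,φ,ℓ)=(0.3307,79.17°,2.0830) → tip=(0.1296,0.6772,1.9221)
cmd 2: set ℓ=3.0334 → (κ,φ,ℓ)=(0.3307,79.17°,3.0334) → tip=(0.2627,1.3732,2.5496)
cmd 3: set κ=0.5575 → (κ,φ,ℓ)=(0.5575,79.17°,3.0334) → tip=(0.3775,1.9732,1.7808)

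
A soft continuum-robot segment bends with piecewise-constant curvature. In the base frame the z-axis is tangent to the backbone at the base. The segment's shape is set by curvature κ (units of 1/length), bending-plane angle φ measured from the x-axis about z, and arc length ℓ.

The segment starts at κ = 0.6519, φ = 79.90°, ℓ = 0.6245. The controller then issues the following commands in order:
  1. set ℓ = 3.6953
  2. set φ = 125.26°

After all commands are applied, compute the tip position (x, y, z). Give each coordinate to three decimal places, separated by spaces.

initial: κ=0.6519, φ=79.90°, ℓ=0.6245
cmd 1: set ℓ=3.6953 → (κ,φ,ℓ)=(0.6519,79.90°,3.6953) → tip=(0.4690,2.6329,1.0260)
cmd 2: set φ=125.26° → (κ,φ,ℓ)=(0.6519,125.26°,3.6953) → tip=(-1.5439,2.1837,1.0260)

-1.544 2.184 1.026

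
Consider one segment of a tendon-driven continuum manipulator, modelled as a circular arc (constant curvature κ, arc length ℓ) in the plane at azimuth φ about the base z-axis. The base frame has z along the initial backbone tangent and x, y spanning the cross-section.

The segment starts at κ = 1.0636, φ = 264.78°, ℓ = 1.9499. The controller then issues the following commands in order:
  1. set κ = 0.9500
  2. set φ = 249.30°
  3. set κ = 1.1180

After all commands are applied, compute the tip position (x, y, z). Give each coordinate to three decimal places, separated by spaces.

initial: κ=1.0636, φ=264.78°, ℓ=1.9499
cmd 1: set κ=0.9500 → (κ,φ,ℓ)=(0.9500,264.78°,1.9499) → tip=(-0.1224,-1.3396,1.0112)
cmd 2: set φ=249.30° → (κ,φ,ℓ)=(0.9500,249.30°,1.9499) → tip=(-0.4755,-1.2583,1.0112)
cmd 3: set κ=1.1180 → (κ,φ,ℓ)=(1.1180,249.30°,1.9499) → tip=(-0.4971,-1.3155,0.7336)

-0.497 -1.315 0.734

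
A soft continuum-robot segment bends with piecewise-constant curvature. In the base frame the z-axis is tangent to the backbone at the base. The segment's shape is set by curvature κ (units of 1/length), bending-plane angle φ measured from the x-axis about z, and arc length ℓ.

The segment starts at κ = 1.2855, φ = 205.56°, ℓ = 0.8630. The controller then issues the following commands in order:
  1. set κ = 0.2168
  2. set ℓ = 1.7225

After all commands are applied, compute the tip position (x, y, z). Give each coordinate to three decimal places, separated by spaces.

-0.287 -0.137 1.683

initial: κ=1.2855, φ=205.56°, ℓ=0.8630
cmd 1: set κ=0.2168 → (κ,φ,ℓ)=(0.2168,205.56°,0.8630) → tip=(-0.0726,-0.0347,0.8580)
cmd 2: set ℓ=1.7225 → (κ,φ,ℓ)=(0.2168,205.56°,1.7225) → tip=(-0.2868,-0.1372,1.6827)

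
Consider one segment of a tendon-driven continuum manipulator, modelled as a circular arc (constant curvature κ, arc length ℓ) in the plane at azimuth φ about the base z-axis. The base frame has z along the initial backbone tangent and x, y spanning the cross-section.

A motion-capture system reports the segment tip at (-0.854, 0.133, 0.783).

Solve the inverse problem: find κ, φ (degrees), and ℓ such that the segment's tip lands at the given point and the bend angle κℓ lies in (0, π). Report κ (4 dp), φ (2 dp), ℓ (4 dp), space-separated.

ρ = √(x²+y²) = √(-0.854² + 0.133²) = 0.86429
φ = atan2(y, x) mod 360° = atan2(0.133, -0.854) = 171.1480°
|p|² = ρ² + z² = 0.86429² + 0.783² = 1.36009
κ = 2ρ / |p|² = 2×0.86429 / 1.36009 = 1.27093
θ = 2·atan2(ρ, z) = 2·atan2(0.86429, 0.783) = 1.66942 rad
ℓ = θ/κ = 1.66942/1.27093 = 1.31354

1.2709 171.15 1.3135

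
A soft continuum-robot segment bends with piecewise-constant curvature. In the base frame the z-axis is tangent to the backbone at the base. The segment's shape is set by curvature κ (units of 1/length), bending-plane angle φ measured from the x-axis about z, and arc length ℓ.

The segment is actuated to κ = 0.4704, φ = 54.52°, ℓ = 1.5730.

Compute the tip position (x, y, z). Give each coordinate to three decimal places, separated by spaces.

0.323 0.453 1.433

θ = κ·ℓ = 0.4704 × 1.5730 = 0.73994 rad
ρ = (1 − cos θ)/κ = (1 − 0.73851)/0.4704 = 0.55589
z = sin θ / κ = 0.67424/0.4704 = 1.43334
x = ρ cos φ = 0.55589 × cos(54.52°) = 0.32265
y = ρ sin φ = 0.55589 × sin(54.52°) = 0.45267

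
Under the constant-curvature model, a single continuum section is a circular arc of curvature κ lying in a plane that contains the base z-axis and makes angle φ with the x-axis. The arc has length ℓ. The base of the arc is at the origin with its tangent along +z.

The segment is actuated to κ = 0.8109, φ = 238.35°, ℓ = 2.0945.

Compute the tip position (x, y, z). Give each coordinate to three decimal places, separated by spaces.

-0.729 -1.183 1.223

θ = κ·ℓ = 0.8109 × 2.0945 = 1.69843 rad
ρ = (1 − cos θ)/κ = (1 − -0.12729)/0.8109 = 1.39017
z = sin θ / κ = 0.99187/0.8109 = 1.22317
x = ρ cos φ = 1.39017 × cos(238.35°) = -0.72946
y = ρ sin φ = 1.39017 × sin(238.35°) = -1.18341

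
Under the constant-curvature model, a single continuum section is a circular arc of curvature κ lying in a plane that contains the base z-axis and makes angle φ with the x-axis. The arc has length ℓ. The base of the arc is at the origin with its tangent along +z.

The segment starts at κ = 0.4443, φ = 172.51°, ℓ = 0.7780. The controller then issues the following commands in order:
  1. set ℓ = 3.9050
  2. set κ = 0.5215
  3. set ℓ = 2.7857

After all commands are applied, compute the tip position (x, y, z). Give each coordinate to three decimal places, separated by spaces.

initial: κ=0.4443, φ=172.51°, ℓ=0.7780
cmd 1: set ℓ=3.9050 → (κ,φ,ℓ)=(0.4443,172.51°,3.9050) → tip=(-2.5963,0.3413,2.2205)
cmd 2: set κ=0.5215 → (κ,φ,ℓ)=(0.5215,172.51°,3.9050) → tip=(-2.7548,0.3622,1.7134)
cmd 3: set ℓ=2.7857 → (κ,φ,ℓ)=(0.5215,172.51°,2.7857) → tip=(-1.6773,0.2205,1.9042)

-1.677 0.221 1.904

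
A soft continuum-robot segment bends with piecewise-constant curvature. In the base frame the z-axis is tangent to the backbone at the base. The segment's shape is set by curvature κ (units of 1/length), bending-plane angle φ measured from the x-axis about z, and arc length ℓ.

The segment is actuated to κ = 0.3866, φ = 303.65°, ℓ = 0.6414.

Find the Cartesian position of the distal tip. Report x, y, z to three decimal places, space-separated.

0.044 -0.066 0.635

θ = κ·ℓ = 0.3866 × 0.6414 = 0.24797 rad
ρ = (1 − cos θ)/κ = (1 − 0.96941)/0.3866 = 0.07912
z = sin θ / κ = 0.24543/0.3866 = 0.63485
x = ρ cos φ = 0.07912 × cos(303.65°) = 0.04384
y = ρ sin φ = 0.07912 × sin(303.65°) = -0.06586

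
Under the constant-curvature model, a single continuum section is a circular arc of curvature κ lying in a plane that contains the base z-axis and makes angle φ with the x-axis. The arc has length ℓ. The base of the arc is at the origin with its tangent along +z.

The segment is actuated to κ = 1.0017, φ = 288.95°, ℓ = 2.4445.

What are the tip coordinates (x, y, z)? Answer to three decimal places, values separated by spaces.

θ = κ·ℓ = 1.0017 × 2.4445 = 2.44866 rad
ρ = (1 − cos θ)/κ = (1 − -0.76937)/1.0017 = 1.76637
z = sin θ / κ = 0.63880/1.0017 = 0.63772
x = ρ cos φ = 1.76637 × cos(288.95°) = 0.57362
y = ρ sin φ = 1.76637 × sin(288.95°) = -1.67064

0.574 -1.671 0.638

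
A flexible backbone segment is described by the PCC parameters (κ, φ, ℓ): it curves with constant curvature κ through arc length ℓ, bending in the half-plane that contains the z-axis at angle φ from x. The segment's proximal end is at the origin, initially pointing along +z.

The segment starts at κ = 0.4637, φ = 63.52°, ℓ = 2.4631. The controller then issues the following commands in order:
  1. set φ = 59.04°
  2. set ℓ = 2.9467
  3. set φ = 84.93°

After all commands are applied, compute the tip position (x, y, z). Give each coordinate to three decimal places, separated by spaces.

initial: κ=0.4637, φ=63.52°, ℓ=2.4631
cmd 1: set φ=59.04° → (κ,φ,ℓ)=(0.4637,59.04°,2.4631) → tip=(0.6483,1.0806,1.9615)
cmd 2: set ℓ=2.9467 → (κ,φ,ℓ)=(0.4637,59.04°,2.9467) → tip=(0.8842,1.4739,2.1117)
cmd 3: set φ=84.93° → (κ,φ,ℓ)=(0.4637,84.93°,2.9467) → tip=(0.1519,1.7121,2.1117)

0.152 1.712 2.112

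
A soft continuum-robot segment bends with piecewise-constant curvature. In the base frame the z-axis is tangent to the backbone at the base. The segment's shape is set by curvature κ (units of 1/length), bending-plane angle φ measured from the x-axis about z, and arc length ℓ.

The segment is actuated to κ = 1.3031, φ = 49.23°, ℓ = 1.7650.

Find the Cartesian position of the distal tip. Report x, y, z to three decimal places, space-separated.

0.835 0.968 0.572

θ = κ·ℓ = 1.3031 × 1.7650 = 2.29997 rad
ρ = (1 − cos θ)/κ = (1 − -0.66625)/1.3031 = 1.27869
z = sin θ / κ = 0.74572/1.3031 = 0.57227
x = ρ cos φ = 1.27869 × cos(49.23°) = 0.83501
y = ρ sin φ = 1.27869 × sin(49.23°) = 0.96840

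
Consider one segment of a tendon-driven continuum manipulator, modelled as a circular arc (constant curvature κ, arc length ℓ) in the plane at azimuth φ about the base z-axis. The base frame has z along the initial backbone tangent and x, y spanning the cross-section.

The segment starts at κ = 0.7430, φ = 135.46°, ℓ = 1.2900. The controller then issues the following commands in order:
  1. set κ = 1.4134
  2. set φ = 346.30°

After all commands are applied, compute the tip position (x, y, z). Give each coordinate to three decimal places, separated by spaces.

0.859 -0.209 0.685

initial: κ=0.7430, φ=135.46°, ℓ=1.2900
cmd 1: set κ=1.4134 → (κ,φ,ℓ)=(1.4134,135.46°,1.2900) → tip=(-0.6303,0.6202,0.6851)
cmd 2: set φ=346.30° → (κ,φ,ℓ)=(1.4134,346.30°,1.2900) → tip=(0.8591,-0.2094,0.6851)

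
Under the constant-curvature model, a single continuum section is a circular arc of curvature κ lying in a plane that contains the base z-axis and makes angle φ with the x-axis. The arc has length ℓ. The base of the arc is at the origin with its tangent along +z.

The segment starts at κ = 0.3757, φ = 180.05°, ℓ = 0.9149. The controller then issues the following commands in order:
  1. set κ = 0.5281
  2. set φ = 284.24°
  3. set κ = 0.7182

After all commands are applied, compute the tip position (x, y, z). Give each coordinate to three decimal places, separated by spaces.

0.071 -0.281 0.850

initial: κ=0.3757, φ=180.05°, ℓ=0.9149
cmd 1: set κ=0.5281 → (κ,φ,ℓ)=(0.5281,180.05°,0.9149) → tip=(-0.2168,-0.0002,0.8797)
cmd 2: set φ=284.24° → (κ,φ,ℓ)=(0.5281,284.24°,0.9149) → tip=(0.0533,-0.2101,0.8797)
cmd 3: set κ=0.7182 → (κ,φ,ℓ)=(0.7182,284.24°,0.9149) → tip=(0.0713,-0.2810,0.8505)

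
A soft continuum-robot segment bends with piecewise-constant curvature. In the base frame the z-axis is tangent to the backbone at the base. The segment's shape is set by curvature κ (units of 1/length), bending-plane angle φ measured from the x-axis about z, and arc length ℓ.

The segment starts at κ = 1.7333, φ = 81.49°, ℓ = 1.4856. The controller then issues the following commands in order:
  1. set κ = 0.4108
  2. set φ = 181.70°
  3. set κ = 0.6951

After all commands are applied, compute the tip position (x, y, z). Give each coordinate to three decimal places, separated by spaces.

initial: κ=1.7333, φ=81.49°, ℓ=1.4856
cmd 1: set κ=0.4108 → (κ,φ,ℓ)=(0.4108,81.49°,1.4856) → tip=(0.0650,0.4346,1.3951)
cmd 2: set φ=181.70° → (κ,φ,ℓ)=(0.4108,181.70°,1.4856) → tip=(-0.4392,-0.0130,1.3951)
cmd 3: set κ=0.6951 → (κ,φ,ℓ)=(0.6951,181.70°,1.4856) → tip=(-0.7010,-0.0208,1.2353)

-0.701 -0.021 1.235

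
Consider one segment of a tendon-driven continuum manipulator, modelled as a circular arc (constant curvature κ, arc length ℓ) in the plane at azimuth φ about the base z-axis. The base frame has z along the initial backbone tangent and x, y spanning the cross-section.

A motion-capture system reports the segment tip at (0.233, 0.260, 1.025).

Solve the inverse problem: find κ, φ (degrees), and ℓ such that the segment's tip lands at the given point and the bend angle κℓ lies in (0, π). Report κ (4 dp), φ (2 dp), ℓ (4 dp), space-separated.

ρ = √(x²+y²) = √(0.233² + 0.260²) = 0.34913
φ = atan2(y, x) mod 360° = atan2(0.260, 0.233) = 48.1348°
|p|² = ρ² + z² = 0.34913² + 1.025² = 1.17251
κ = 2ρ / |p|² = 2×0.34913 / 1.17251 = 0.59552
θ = 2·atan2(ρ, z) = 2·atan2(0.34913, 1.025) = 0.65657 rad
ℓ = θ/κ = 0.65657/0.59552 = 1.10252

0.5955 48.13 1.1025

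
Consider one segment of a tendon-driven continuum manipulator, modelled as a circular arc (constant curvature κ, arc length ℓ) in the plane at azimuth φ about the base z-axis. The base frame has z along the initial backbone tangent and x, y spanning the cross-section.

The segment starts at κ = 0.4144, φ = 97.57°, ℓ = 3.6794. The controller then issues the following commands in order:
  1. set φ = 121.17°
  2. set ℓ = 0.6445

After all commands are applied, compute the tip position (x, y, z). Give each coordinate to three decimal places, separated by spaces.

-0.044 0.073 0.637

initial: κ=0.4144, φ=97.57°, ℓ=3.6794
cmd 1: set φ=121.17° → (κ,φ,ℓ)=(0.4144,121.17°,3.6794) → tip=(-1.1915,1.9697,2.4106)
cmd 2: set ℓ=0.6445 → (κ,φ,ℓ)=(0.4144,121.17°,0.6445) → tip=(-0.0443,0.0732,0.6369)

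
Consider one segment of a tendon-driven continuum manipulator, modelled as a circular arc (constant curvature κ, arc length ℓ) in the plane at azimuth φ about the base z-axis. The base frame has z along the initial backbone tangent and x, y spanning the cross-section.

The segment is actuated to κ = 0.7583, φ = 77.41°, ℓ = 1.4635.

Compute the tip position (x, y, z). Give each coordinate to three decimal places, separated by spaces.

θ = κ·ℓ = 0.7583 × 1.4635 = 1.10977 rad
ρ = (1 − cos θ)/κ = (1 − 0.44487)/0.7583 = 0.73208
z = sin θ / κ = 0.89560/0.7583 = 1.18106
x = ρ cos φ = 0.73208 × cos(77.41°) = 0.15957
y = ρ sin φ = 0.73208 × sin(77.41°) = 0.71447

0.160 0.714 1.181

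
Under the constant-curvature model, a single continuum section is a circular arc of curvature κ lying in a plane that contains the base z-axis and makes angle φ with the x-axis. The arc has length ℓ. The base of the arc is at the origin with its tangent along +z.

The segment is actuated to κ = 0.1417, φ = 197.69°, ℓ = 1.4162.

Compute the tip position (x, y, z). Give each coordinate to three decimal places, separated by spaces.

θ = κ·ℓ = 0.1417 × 1.4162 = 0.20068 rad
ρ = (1 − cos θ)/κ = (1 − 0.97993)/0.1417 = 0.14162
z = sin θ / κ = 0.19933/0.1417 = 1.40671
x = ρ cos φ = 0.14162 × cos(197.69°) = -0.13493
y = ρ sin φ = 0.14162 × sin(197.69°) = -0.04303

-0.135 -0.043 1.407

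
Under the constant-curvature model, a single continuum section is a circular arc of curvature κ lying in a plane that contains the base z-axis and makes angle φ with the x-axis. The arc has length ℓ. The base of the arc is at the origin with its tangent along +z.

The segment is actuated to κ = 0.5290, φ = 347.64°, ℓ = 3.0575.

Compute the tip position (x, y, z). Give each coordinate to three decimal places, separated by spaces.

θ = κ·ℓ = 0.5290 × 3.0575 = 1.61742 rad
ρ = (1 − cos θ)/κ = (1 − -0.04660)/0.5290 = 1.97846
z = sin θ / κ = 0.99891/0.5290 = 1.88831
x = ρ cos φ = 1.97846 × cos(347.64°) = 1.93260
y = ρ sin φ = 1.97846 × sin(347.64°) = -0.42350

1.933 -0.423 1.888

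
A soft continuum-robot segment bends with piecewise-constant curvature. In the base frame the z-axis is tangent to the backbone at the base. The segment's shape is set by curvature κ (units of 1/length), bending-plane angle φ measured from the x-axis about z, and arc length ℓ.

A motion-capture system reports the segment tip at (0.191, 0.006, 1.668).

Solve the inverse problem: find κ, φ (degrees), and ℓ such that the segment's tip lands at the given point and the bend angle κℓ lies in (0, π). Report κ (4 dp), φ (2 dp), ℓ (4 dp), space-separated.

ρ = √(x²+y²) = √(0.191² + 0.006²) = 0.19109
φ = atan2(y, x) mod 360° = atan2(0.006, 0.191) = 1.7993°
|p|² = ρ² + z² = 0.19109² + 1.668² = 2.81874
κ = 2ρ / |p|² = 2×0.19109 / 2.81874 = 0.13559
θ = 2·atan2(ρ, z) = 2·atan2(0.19109, 1.668) = 0.22814 rad
ℓ = θ/κ = 0.22814/0.13559 = 1.68256

0.1356 1.80 1.6826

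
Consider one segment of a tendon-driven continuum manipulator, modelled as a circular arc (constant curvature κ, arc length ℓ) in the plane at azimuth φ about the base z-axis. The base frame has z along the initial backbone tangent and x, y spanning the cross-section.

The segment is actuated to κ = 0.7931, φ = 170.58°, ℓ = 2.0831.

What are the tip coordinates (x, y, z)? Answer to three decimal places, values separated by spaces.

θ = κ·ℓ = 0.7931 × 2.0831 = 1.65211 rad
ρ = (1 − cos θ)/κ = (1 − -0.08122)/0.7931 = 1.36328
z = sin θ / κ = 0.99670/0.7931 = 1.25671
x = ρ cos φ = 1.36328 × cos(170.58°) = -1.34490
y = ρ sin φ = 1.36328 × sin(170.58°) = 0.22313

-1.345 0.223 1.257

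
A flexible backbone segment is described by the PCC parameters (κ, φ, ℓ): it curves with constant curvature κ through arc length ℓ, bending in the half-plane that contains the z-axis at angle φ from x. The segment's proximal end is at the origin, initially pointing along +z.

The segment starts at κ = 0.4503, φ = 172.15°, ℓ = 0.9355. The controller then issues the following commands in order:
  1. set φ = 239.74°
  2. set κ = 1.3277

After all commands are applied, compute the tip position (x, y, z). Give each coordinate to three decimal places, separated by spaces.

-0.257 -0.441 0.713

initial: κ=0.4503, φ=172.15°, ℓ=0.9355
cmd 1: set φ=239.74° → (κ,φ,ℓ)=(0.4503,239.74°,0.9355) → tip=(-0.0978,-0.1677,0.9081)
cmd 2: set κ=1.3277 → (κ,φ,ℓ)=(1.3277,239.74°,0.9355) → tip=(-0.2570,-0.4405,0.7129)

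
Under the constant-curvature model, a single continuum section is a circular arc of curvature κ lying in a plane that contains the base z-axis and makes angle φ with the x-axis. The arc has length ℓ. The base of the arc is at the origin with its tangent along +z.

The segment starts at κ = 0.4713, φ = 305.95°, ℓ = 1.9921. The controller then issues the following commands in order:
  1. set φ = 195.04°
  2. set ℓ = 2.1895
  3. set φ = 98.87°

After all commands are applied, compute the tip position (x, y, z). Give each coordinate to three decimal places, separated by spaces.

-0.159 1.021 1.821

initial: κ=0.4713, φ=305.95°, ℓ=1.9921
cmd 1: set φ=195.04° → (κ,φ,ℓ)=(0.4713,195.04°,1.9921) → tip=(-0.8387,-0.2254,1.7121)
cmd 2: set ℓ=2.1895 → (κ,φ,ℓ)=(0.4713,195.04°,2.1895) → tip=(-0.9975,-0.2680,1.8211)
cmd 3: set φ=98.87° → (κ,φ,ℓ)=(0.4713,98.87°,2.1895) → tip=(-0.1593,1.0206,1.8211)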